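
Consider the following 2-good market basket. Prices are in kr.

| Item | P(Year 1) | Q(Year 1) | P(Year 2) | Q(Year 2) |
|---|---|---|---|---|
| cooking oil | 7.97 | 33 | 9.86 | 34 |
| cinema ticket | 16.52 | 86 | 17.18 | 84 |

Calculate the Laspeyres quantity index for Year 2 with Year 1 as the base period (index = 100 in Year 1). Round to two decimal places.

Laspeyres quantity index uses base-period prices as weights.
ΣP(Year 1)·Q(Year 2) = 7.97×34 + 16.52×84 = 270.98 + 1387.68 = 1658.66
ΣP(Year 1)·Q(Year 1) = 7.97×33 + 16.52×86 = 263.01 + 1420.72 = 1683.73
Index = 1658.66 / 1683.73 × 100 = 98.5110

98.51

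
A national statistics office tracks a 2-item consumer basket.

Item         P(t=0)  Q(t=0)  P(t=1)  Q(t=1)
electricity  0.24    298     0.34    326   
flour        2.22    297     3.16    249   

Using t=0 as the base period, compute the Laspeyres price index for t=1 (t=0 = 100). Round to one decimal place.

142.3

Laspeyres price index uses base-period quantities as weights.
ΣP(t=1)·Q(t=0) = 0.34×298 + 3.16×297 = 101.32 + 938.52 = 1039.84
ΣP(t=0)·Q(t=0) = 0.24×298 + 2.22×297 = 71.52 + 659.34 = 730.86
Index = 1039.84 / 730.86 × 100 = 142.2762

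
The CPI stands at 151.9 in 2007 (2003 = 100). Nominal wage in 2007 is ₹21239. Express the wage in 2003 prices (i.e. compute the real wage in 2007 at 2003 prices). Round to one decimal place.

Real = Nominal ÷ (Index/100) = 21239 ÷ (151.9/100)
     = 21239 ÷ 1.519 = 13982.2251

13982.2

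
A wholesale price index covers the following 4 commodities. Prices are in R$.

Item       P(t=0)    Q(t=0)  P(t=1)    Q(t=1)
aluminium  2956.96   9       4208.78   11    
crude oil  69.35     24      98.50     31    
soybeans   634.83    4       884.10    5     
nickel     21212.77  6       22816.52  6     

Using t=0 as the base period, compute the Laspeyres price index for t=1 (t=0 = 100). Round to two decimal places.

Laspeyres price index uses base-period quantities as weights.
ΣP(t=1)·Q(t=0) = 4208.78×9 + 98.50×24 + 884.10×4 + 22816.52×6 = 37879.02 + 2364 + 3536.4 + 136899.12 = 180678.54
ΣP(t=0)·Q(t=0) = 2956.96×9 + 69.35×24 + 634.83×4 + 21212.77×6 = 26612.64 + 1664.4 + 2539.32 + 127276.62 = 158092.98
Index = 180678.54 / 158092.98 × 100 = 114.2863

114.29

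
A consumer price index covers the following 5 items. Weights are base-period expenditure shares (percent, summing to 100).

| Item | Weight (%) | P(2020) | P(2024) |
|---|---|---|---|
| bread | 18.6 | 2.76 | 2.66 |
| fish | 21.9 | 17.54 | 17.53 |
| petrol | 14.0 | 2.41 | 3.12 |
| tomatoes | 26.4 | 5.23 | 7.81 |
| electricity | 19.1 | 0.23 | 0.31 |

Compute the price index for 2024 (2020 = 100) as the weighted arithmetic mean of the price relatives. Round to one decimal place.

bread: 18.6 × (2.66/2.76) = 18.6 × 0.963768 = 17.9261
fish: 21.9 × (17.53/17.54) = 21.9 × 0.999430 = 21.8875
petrol: 14.0 × (3.12/2.41) = 14.0 × 1.294606 = 18.1245
tomatoes: 26.4 × (7.81/5.23) = 26.4 × 1.493308 = 39.4233
electricity: 19.1 × (0.31/0.23) = 19.1 × 1.347826 = 25.7435
Index = Σ wᵢ·(p₁ᵢ/p₀ᵢ) = 17.9261 + 21.8875 + 18.1245 + 39.4233 + 25.7435 = 123.1049

123.1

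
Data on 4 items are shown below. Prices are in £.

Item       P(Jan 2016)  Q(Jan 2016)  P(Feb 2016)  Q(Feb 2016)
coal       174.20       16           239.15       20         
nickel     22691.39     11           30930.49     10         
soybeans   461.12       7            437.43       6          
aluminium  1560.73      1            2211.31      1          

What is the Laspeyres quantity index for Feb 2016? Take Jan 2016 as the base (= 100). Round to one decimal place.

91.3

Laspeyres quantity index uses base-period prices as weights.
ΣP(Jan 2016)·Q(Feb 2016) = 174.20×20 + 22691.39×10 + 461.12×6 + 1560.73×1 = 3484 + 226913.9 + 2766.72 + 1560.73 = 234725.35
ΣP(Jan 2016)·Q(Jan 2016) = 174.20×16 + 22691.39×11 + 461.12×7 + 1560.73×1 = 2787.2 + 249605.29 + 3227.84 + 1560.73 = 257181.06
Index = 234725.35 / 257181.06 × 100 = 91.2685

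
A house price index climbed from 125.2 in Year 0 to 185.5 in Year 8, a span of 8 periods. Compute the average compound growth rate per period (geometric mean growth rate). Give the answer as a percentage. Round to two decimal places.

5.04%

Growth factor = (185.5/125.2)^(1/8) = (1.481629)^(1/8) = 1.050370
Growth rate = 1.050370 − 1 = 0.050370 = 5.0370%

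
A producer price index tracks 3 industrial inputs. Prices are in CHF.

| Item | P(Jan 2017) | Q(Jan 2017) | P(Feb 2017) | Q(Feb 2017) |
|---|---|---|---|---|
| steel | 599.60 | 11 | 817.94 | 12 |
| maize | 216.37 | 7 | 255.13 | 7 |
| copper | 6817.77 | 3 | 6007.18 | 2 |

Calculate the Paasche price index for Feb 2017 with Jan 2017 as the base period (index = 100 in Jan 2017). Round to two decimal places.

Paasche price index uses current-period quantities as weights.
ΣP(Feb 2017)·Q(Feb 2017) = 817.94×12 + 255.13×7 + 6007.18×2 = 9815.28 + 1785.91 + 12014.36 = 23615.55
ΣP(Jan 2017)·Q(Feb 2017) = 599.60×12 + 216.37×7 + 6817.77×2 = 7195.2 + 1514.59 + 13635.54 = 22345.33
Index = 23615.55 / 22345.33 × 100 = 105.6845

105.68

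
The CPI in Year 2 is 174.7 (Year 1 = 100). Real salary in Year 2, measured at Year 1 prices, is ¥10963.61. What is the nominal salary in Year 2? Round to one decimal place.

19153.4

Nominal = Real × (Index/100) = 10963.61 × (174.7/100)
        = 10963.61 × 1.747 = 19153.4267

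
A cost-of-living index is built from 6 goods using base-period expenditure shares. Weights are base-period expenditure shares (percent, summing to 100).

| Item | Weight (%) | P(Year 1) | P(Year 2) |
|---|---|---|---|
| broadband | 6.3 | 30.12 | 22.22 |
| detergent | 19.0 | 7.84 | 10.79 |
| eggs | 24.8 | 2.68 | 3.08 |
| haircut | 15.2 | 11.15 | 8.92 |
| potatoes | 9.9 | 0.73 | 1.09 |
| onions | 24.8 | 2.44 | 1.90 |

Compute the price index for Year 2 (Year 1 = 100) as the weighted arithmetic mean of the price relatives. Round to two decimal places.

broadband: 6.3 × (22.22/30.12) = 6.3 × 0.737716 = 4.6476
detergent: 19.0 × (10.79/7.84) = 19.0 × 1.376276 = 26.1492
eggs: 24.8 × (3.08/2.68) = 24.8 × 1.149254 = 28.5015
haircut: 15.2 × (8.92/11.15) = 15.2 × 0.800000 = 12.1600
potatoes: 9.9 × (1.09/0.73) = 9.9 × 1.493151 = 14.7822
onions: 24.8 × (1.90/2.44) = 24.8 × 0.778689 = 19.3115
Index = Σ wᵢ·(p₁ᵢ/p₀ᵢ) = 4.6476 + 26.1492 + 28.5015 + 12.1600 + 14.7822 + 19.3115 = 105.5520

105.55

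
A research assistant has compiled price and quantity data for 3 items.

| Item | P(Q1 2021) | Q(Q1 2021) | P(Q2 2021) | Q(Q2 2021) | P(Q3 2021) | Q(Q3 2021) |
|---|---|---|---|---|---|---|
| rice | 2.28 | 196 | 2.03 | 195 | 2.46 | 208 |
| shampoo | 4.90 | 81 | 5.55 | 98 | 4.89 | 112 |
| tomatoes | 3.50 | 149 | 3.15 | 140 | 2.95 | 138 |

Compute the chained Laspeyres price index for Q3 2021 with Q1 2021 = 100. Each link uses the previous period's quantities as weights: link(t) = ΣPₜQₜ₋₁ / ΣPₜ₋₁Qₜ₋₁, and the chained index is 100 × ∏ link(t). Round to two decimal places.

95.83

Link Q1 2021→Q2 2021:
ΣP(Q2 2021)Q(Q1 2021) = 2.03×196 + 5.55×81 + 3.15×149 = 397.88 + 449.55 + 469.35 = 1316.78
ΣP(Q1 2021)Q(Q1 2021) = 2.28×196 + 4.90×81 + 3.50×149 = 446.88 + 396.9 + 521.5 = 1365.28
link = 1316.78/1365.28 = 0.964476
Link Q2 2021→Q3 2021:
ΣP(Q3 2021)Q(Q2 2021) = 2.46×195 + 4.89×98 + 2.95×140 = 479.7 + 479.22 + 413 = 1371.92
ΣP(Q2 2021)Q(Q2 2021) = 2.03×195 + 5.55×98 + 3.15×140 = 395.85 + 543.9 + 441 = 1380.75
link = 1371.92/1380.75 = 0.993605
Chained index = 100 × 0.964476 × 0.993605 = 95.8308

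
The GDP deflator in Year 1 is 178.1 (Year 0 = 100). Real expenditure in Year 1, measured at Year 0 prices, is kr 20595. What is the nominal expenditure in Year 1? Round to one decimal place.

36679.7

Nominal = Real × (Index/100) = 20595 × (178.1/100)
        = 20595 × 1.781 = 36679.6950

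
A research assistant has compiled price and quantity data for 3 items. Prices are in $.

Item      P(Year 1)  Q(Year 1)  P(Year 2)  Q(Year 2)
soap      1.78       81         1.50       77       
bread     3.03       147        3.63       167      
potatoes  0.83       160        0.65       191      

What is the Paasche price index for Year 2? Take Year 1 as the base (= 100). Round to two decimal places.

Paasche price index uses current-period quantities as weights.
ΣP(Year 2)·Q(Year 2) = 1.50×77 + 3.63×167 + 0.65×191 = 115.5 + 606.21 + 124.15 = 845.86
ΣP(Year 1)·Q(Year 2) = 1.78×77 + 3.03×167 + 0.83×191 = 137.06 + 506.01 + 158.53 = 801.6
Index = 845.86 / 801.6 × 100 = 105.5215

105.52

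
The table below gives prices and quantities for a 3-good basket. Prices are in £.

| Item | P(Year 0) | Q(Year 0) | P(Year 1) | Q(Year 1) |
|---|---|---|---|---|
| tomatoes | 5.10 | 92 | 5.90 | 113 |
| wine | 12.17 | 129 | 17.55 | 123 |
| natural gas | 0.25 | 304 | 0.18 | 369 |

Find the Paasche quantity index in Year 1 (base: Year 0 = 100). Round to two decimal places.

Paasche quantity index uses current-period prices as weights.
ΣP(Year 1)·Q(Year 1) = 5.90×113 + 17.55×123 + 0.18×369 = 666.7 + 2158.65 + 66.42 = 2891.77
ΣP(Year 1)·Q(Year 0) = 5.90×92 + 17.55×129 + 0.18×304 = 542.8 + 2263.95 + 54.72 = 2861.47
Index = 2891.77 / 2861.47 × 100 = 101.0589

101.06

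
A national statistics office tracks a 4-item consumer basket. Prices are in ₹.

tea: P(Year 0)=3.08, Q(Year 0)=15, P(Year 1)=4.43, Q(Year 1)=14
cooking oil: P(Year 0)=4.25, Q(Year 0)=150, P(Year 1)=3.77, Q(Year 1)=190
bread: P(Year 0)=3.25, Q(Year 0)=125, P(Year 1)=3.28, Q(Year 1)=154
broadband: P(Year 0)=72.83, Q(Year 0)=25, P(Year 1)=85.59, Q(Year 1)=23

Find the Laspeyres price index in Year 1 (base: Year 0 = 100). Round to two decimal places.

Laspeyres price index uses base-period quantities as weights.
ΣP(Year 1)·Q(Year 0) = 4.43×15 + 3.77×150 + 3.28×125 + 85.59×25 = 66.45 + 565.5 + 410 + 2139.75 = 3181.7
ΣP(Year 0)·Q(Year 0) = 3.08×15 + 4.25×150 + 3.25×125 + 72.83×25 = 46.2 + 637.5 + 406.25 + 1820.75 = 2910.7
Index = 3181.7 / 2910.7 × 100 = 109.3105

109.31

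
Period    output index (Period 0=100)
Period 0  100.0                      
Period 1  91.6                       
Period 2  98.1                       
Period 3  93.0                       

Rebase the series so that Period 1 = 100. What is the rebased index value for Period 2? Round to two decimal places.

107.10

Rebased(Period 2) = 98.1 / 91.6 × 100 = 107.0961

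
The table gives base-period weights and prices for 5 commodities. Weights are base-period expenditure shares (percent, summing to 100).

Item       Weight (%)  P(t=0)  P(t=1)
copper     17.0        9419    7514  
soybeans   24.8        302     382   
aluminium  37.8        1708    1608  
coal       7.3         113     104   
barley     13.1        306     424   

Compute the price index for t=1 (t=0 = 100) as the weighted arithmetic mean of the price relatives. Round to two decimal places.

copper: 17.0 × (7514/9419) = 17.0 × 0.797749 = 13.5617
soybeans: 24.8 × (382/302) = 24.8 × 1.264901 = 31.3695
aluminium: 37.8 × (1608/1708) = 37.8 × 0.941452 = 35.5869
coal: 7.3 × (104/113) = 7.3 × 0.920354 = 6.7186
barley: 13.1 × (424/306) = 13.1 × 1.385621 = 18.1516
Index = Σ wᵢ·(p₁ᵢ/p₀ᵢ) = 13.5617 + 31.3695 + 35.5869 + 6.7186 + 18.1516 = 105.3884

105.39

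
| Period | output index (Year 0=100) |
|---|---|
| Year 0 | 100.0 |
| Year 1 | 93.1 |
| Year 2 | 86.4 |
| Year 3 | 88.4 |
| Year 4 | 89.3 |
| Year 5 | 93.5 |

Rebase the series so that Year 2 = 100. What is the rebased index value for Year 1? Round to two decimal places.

Rebased(Year 1) = 93.1 / 86.4 × 100 = 107.7546

107.75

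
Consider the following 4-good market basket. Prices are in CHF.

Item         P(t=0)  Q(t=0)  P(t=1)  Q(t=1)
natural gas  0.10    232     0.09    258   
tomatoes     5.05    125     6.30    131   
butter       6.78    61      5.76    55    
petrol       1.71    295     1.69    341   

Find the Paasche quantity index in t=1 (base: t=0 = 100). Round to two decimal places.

105.02

Paasche quantity index uses current-period prices as weights.
ΣP(t=1)·Q(t=1) = 0.09×258 + 6.30×131 + 5.76×55 + 1.69×341 = 23.22 + 825.3 + 316.8 + 576.29 = 1741.61
ΣP(t=1)·Q(t=0) = 0.09×232 + 6.30×125 + 5.76×61 + 1.69×295 = 20.88 + 787.5 + 351.36 + 498.55 = 1658.29
Index = 1741.61 / 1658.29 × 100 = 105.0245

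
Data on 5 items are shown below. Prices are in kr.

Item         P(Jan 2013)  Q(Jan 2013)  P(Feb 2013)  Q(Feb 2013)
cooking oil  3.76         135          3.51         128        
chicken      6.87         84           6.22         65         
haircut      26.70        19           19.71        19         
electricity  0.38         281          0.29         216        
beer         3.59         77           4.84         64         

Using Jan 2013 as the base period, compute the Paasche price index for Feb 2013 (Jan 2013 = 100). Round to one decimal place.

Paasche price index uses current-period quantities as weights.
ΣP(Feb 2013)·Q(Feb 2013) = 3.51×128 + 6.22×65 + 19.71×19 + 0.29×216 + 4.84×64 = 449.28 + 404.3 + 374.49 + 62.64 + 309.76 = 1600.47
ΣP(Jan 2013)·Q(Feb 2013) = 3.76×128 + 6.87×65 + 26.70×19 + 0.38×216 + 3.59×64 = 481.28 + 446.55 + 507.3 + 82.08 + 229.76 = 1746.97
Index = 1600.47 / 1746.97 × 100 = 91.6141

91.6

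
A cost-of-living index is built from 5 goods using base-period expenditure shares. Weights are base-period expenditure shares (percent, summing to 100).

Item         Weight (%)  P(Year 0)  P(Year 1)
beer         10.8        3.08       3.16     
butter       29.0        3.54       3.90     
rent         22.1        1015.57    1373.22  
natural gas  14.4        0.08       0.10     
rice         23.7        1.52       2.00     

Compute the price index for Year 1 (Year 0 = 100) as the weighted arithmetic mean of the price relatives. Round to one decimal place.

beer: 10.8 × (3.16/3.08) = 10.8 × 1.025974 = 11.0805
butter: 29.0 × (3.90/3.54) = 29.0 × 1.101695 = 31.9492
rent: 22.1 × (1373.22/1015.57) = 22.1 × 1.352167 = 29.8829
natural gas: 14.4 × (0.10/0.08) = 14.4 × 1.250000 = 18.0000
rice: 23.7 × (2.00/1.52) = 23.7 × 1.315789 = 31.1842
Index = Σ wᵢ·(p₁ᵢ/p₀ᵢ) = 11.0805 + 31.9492 + 29.8829 + 18.0000 + 31.1842 = 122.0968

122.1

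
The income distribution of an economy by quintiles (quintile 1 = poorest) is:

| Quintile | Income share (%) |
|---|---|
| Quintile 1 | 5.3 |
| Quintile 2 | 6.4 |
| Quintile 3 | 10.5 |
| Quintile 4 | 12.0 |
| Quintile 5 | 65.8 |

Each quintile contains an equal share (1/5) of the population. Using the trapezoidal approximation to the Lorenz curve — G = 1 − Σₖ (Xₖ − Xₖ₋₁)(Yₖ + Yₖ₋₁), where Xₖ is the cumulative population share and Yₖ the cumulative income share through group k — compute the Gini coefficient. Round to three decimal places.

0.506

Cumulative income shares Yₖ: 0.0530, 0.1170, 0.2220, 0.3420, 1.0000
Σ (Xₖ−Xₖ₋₁)(Yₖ+Yₖ₋₁) = (1/5)(0.0530+0.0000) + (1/5)(0.1170+0.0530) + (1/5)(0.2220+0.1170) + (1/5)(0.3420+0.2220) + (1/5)(1.0000+0.3420)
  = 0.0106 + 0.0340 + 0.0678 + 0.1128 + 0.2684 = 0.4936
G = 1 − 0.4936 = 0.5064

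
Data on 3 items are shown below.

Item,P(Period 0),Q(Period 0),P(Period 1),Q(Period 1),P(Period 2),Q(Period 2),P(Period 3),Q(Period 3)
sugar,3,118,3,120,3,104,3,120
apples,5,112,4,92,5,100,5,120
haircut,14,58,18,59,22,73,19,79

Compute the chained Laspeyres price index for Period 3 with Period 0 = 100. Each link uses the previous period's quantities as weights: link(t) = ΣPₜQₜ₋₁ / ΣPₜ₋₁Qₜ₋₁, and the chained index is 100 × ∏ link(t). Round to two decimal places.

115.09

Link Period 0→Period 1:
ΣP(Period 1)Q(Period 0) = 3×118 + 4×112 + 18×58 = 354 + 448 + 1044 = 1846
ΣP(Period 0)Q(Period 0) = 3×118 + 5×112 + 14×58 = 354 + 560 + 812 = 1726
link = 1846/1726 = 1.069525
Link Period 1→Period 2:
ΣP(Period 2)Q(Period 1) = 3×120 + 5×92 + 22×59 = 360 + 460 + 1298 = 2118
ΣP(Period 1)Q(Period 1) = 3×120 + 4×92 + 18×59 = 360 + 368 + 1062 = 1790
link = 2118/1790 = 1.183240
Link Period 2→Period 3:
ΣP(Period 3)Q(Period 2) = 3×104 + 5×100 + 19×73 = 312 + 500 + 1387 = 2199
ΣP(Period 2)Q(Period 2) = 3×104 + 5×100 + 22×73 = 312 + 500 + 1606 = 2418
link = 2199/2418 = 0.909429
Chained index = 100 × 1.069525 × 1.183240 × 0.909429 = 115.0887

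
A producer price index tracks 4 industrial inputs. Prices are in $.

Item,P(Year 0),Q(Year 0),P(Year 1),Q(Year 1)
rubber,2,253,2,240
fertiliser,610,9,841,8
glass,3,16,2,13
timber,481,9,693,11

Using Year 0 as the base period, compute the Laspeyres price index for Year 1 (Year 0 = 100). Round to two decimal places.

138.28

Laspeyres price index uses base-period quantities as weights.
ΣP(Year 1)·Q(Year 0) = 2×253 + 841×9 + 2×16 + 693×9 = 506 + 7569 + 32 + 6237 = 14344
ΣP(Year 0)·Q(Year 0) = 2×253 + 610×9 + 3×16 + 481×9 = 506 + 5490 + 48 + 4329 = 10373
Index = 14344 / 10373 × 100 = 138.2821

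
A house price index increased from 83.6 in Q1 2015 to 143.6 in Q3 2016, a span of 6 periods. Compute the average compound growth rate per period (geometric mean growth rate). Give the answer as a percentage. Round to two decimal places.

Growth factor = (143.6/83.6)^(1/6) = (1.717703)^(1/6) = 1.094354
Growth rate = 1.094354 − 1 = 0.094354 = 9.4354%

9.44%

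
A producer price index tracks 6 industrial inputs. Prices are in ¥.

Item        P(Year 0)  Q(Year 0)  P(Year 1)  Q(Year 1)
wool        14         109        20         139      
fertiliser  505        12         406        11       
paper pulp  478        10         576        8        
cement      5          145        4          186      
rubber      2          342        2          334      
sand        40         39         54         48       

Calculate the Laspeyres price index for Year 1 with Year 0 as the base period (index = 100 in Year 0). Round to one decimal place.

Laspeyres price index uses base-period quantities as weights.
ΣP(Year 1)·Q(Year 0) = 20×109 + 406×12 + 576×10 + 4×145 + 2×342 + 54×39 = 2180 + 4872 + 5760 + 580 + 684 + 2106 = 16182
ΣP(Year 0)·Q(Year 0) = 14×109 + 505×12 + 478×10 + 5×145 + 2×342 + 40×39 = 1526 + 6060 + 4780 + 725 + 684 + 1560 = 15335
Index = 16182 / 15335 × 100 = 105.5233

105.5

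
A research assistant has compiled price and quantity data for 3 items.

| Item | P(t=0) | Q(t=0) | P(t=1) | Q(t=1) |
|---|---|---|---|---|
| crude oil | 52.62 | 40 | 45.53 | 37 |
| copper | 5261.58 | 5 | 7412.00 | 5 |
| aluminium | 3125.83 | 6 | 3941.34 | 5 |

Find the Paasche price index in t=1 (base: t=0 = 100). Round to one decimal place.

Paasche price index uses current-period quantities as weights.
ΣP(t=1)·Q(t=1) = 45.53×37 + 7412.00×5 + 3941.34×5 = 1684.61 + 37060 + 19706.7 = 58451.31
ΣP(t=0)·Q(t=1) = 52.62×37 + 5261.58×5 + 3125.83×5 = 1946.94 + 26307.9 + 15629.15 = 43883.99
Index = 58451.31 / 43883.99 × 100 = 133.1951

133.2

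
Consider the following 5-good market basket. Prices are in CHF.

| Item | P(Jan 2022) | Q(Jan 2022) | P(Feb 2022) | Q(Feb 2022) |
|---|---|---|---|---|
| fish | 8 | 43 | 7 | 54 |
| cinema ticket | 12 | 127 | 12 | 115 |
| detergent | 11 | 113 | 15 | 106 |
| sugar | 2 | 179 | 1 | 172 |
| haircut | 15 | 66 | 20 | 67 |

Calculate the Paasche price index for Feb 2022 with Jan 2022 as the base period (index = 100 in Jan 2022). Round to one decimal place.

Paasche price index uses current-period quantities as weights.
ΣP(Feb 2022)·Q(Feb 2022) = 7×54 + 12×115 + 15×106 + 1×172 + 20×67 = 378 + 1380 + 1590 + 172 + 1340 = 4860
ΣP(Jan 2022)·Q(Feb 2022) = 8×54 + 12×115 + 11×106 + 2×172 + 15×67 = 432 + 1380 + 1166 + 344 + 1005 = 4327
Index = 4860 / 4327 × 100 = 112.3180

112.3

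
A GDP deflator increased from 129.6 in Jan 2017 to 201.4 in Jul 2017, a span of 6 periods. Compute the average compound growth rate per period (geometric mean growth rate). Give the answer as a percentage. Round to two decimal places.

Growth factor = (201.4/129.6)^(1/6) = (1.554012)^(1/6) = 1.076240
Growth rate = 1.076240 − 1 = 0.076240 = 7.6240%

7.62%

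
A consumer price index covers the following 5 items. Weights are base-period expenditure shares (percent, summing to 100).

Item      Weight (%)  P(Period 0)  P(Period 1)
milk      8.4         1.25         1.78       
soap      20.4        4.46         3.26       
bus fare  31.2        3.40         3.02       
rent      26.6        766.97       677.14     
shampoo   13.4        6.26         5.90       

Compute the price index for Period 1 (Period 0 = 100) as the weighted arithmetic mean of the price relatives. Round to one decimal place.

90.7

milk: 8.4 × (1.78/1.25) = 8.4 × 1.424000 = 11.9616
soap: 20.4 × (3.26/4.46) = 20.4 × 0.730942 = 14.9112
bus fare: 31.2 × (3.02/3.40) = 31.2 × 0.888235 = 27.7129
rent: 26.6 × (677.14/766.97) = 26.6 × 0.882877 = 23.4845
shampoo: 13.4 × (5.90/6.26) = 13.4 × 0.942492 = 12.6294
Index = Σ wᵢ·(p₁ᵢ/p₀ᵢ) = 11.9616 + 14.9112 + 27.7129 + 23.4845 + 12.6294 = 90.6997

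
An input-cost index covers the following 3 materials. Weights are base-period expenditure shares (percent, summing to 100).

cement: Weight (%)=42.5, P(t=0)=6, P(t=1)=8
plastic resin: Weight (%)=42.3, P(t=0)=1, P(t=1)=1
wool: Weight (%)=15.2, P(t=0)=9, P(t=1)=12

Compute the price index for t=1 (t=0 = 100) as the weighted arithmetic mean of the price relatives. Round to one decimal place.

119.2

cement: 42.5 × (8/6) = 42.5 × 1.333333 = 56.6667
plastic resin: 42.3 × (1/1) = 42.3 × 1.000000 = 42.3000
wool: 15.2 × (12/9) = 15.2 × 1.333333 = 20.2667
Index = Σ wᵢ·(p₁ᵢ/p₀ᵢ) = 56.6667 + 42.3000 + 20.2667 = 119.2333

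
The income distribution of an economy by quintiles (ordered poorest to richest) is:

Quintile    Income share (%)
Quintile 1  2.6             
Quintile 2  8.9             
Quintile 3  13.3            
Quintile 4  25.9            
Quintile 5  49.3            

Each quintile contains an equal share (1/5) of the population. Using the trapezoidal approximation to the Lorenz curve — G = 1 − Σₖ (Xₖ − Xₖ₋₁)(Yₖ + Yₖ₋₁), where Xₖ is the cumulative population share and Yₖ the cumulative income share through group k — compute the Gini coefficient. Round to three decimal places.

0.442

Cumulative income shares Yₖ: 0.0260, 0.1150, 0.2480, 0.5070, 1.0000
Σ (Xₖ−Xₖ₋₁)(Yₖ+Yₖ₋₁) = (1/5)(0.0260+0.0000) + (1/5)(0.1150+0.0260) + (1/5)(0.2480+0.1150) + (1/5)(0.5070+0.2480) + (1/5)(1.0000+0.5070)
  = 0.0052 + 0.0282 + 0.0726 + 0.1510 + 0.3014 = 0.5584
G = 1 − 0.5584 = 0.4416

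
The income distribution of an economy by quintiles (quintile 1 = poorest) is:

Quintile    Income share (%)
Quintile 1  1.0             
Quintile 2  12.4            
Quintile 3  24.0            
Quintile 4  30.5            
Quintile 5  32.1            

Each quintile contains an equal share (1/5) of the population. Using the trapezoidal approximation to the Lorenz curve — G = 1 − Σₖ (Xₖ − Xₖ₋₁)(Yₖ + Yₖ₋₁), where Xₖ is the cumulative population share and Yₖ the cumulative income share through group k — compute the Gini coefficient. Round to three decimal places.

0.321

Cumulative income shares Yₖ: 0.0100, 0.1340, 0.3740, 0.6790, 1.0000
Σ (Xₖ−Xₖ₋₁)(Yₖ+Yₖ₋₁) = (1/5)(0.0100+0.0000) + (1/5)(0.1340+0.0100) + (1/5)(0.3740+0.1340) + (1/5)(0.6790+0.3740) + (1/5)(1.0000+0.6790)
  = 0.0020 + 0.0288 + 0.1016 + 0.2106 + 0.3358 = 0.6788
G = 1 − 0.6788 = 0.3212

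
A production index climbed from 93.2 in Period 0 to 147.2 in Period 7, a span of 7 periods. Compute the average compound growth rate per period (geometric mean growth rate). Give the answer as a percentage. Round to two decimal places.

Growth factor = (147.2/93.2)^(1/7) = (1.579399)^(1/7) = 1.067471
Growth rate = 1.067471 − 1 = 0.067471 = 6.7471%

6.75%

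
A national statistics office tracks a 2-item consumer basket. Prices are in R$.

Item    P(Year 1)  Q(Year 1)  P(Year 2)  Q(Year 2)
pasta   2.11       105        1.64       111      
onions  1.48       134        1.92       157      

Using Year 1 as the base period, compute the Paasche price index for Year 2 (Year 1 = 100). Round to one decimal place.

103.6

Paasche price index uses current-period quantities as weights.
ΣP(Year 2)·Q(Year 2) = 1.64×111 + 1.92×157 = 182.04 + 301.44 = 483.48
ΣP(Year 1)·Q(Year 2) = 2.11×111 + 1.48×157 = 234.21 + 232.36 = 466.57
Index = 483.48 / 466.57 × 100 = 103.6243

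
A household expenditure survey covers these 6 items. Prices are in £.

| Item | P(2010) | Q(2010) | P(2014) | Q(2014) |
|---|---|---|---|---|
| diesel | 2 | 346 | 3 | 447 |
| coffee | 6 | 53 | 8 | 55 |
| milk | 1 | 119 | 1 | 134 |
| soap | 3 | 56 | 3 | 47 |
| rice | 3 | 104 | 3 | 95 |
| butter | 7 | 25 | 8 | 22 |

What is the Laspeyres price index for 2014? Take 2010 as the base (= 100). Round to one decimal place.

Laspeyres price index uses base-period quantities as weights.
ΣP(2014)·Q(2010) = 3×346 + 8×53 + 1×119 + 3×56 + 3×104 + 8×25 = 1038 + 424 + 119 + 168 + 312 + 200 = 2261
ΣP(2010)·Q(2010) = 2×346 + 6×53 + 1×119 + 3×56 + 3×104 + 7×25 = 692 + 318 + 119 + 168 + 312 + 175 = 1784
Index = 2261 / 1784 × 100 = 126.7377

126.7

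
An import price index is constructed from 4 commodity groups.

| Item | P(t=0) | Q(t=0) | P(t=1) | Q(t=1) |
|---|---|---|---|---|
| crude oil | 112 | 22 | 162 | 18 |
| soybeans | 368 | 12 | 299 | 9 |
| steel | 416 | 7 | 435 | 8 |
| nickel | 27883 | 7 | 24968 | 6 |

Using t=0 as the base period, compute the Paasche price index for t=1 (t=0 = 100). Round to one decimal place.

Paasche price index uses current-period quantities as weights.
ΣP(t=1)·Q(t=1) = 162×18 + 299×9 + 435×8 + 24968×6 = 2916 + 2691 + 3480 + 149808 = 158895
ΣP(t=0)·Q(t=1) = 112×18 + 368×9 + 416×8 + 27883×6 = 2016 + 3312 + 3328 + 167298 = 175954
Index = 158895 / 175954 × 100 = 90.3049

90.3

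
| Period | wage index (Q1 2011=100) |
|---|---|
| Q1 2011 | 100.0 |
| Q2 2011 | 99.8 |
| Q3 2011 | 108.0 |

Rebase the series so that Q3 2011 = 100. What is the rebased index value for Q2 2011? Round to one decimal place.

92.4

Rebased(Q2 2011) = 99.8 / 108.0 × 100 = 92.4074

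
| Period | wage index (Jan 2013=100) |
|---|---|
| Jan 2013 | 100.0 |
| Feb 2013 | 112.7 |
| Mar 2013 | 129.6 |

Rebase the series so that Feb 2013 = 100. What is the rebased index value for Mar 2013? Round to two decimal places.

Rebased(Mar 2013) = 129.6 / 112.7 × 100 = 114.9956

115.00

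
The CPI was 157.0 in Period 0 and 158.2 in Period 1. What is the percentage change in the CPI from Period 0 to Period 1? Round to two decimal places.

Change = (158.2 − 157.0) / 157.0 × 100
       = 1.2 / 157.0 × 100 = 0.7643%

0.76%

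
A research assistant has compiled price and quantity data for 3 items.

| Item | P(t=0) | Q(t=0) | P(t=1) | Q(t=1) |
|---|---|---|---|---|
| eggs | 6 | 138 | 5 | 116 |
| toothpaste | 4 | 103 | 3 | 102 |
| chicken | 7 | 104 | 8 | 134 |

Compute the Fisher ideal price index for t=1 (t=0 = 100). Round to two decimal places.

Laspeyres component (base-period weights):
ΣP(t=1)Q(t=0) = 5×138 + 3×103 + 8×104 = 690 + 309 + 832 = 1831
ΣP(t=0)Q(t=0) = 6×138 + 4×103 + 7×104 = 828 + 412 + 728 = 1968
L = 1831 / 1968 × 100 = 93.0386
Paasche component (current-period weights):
ΣP(t=1)Q(t=1) = 5×116 + 3×102 + 8×134 = 580 + 306 + 1072 = 1958
ΣP(t=0)Q(t=1) = 6×116 + 4×102 + 7×134 = 696 + 408 + 938 = 2042
P = 1958 / 2042 × 100 = 95.8864
Fisher = √(L × P) = √(93.0386 × 95.8864) = 94.4518

94.45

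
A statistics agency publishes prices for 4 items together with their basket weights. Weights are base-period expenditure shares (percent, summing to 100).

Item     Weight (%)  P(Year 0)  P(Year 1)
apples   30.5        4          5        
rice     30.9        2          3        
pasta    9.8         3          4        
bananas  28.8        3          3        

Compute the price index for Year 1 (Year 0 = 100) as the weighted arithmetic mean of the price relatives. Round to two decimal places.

apples: 30.5 × (5/4) = 30.5 × 1.250000 = 38.1250
rice: 30.9 × (3/2) = 30.9 × 1.500000 = 46.3500
pasta: 9.8 × (4/3) = 9.8 × 1.333333 = 13.0667
bananas: 28.8 × (3/3) = 28.8 × 1.000000 = 28.8000
Index = Σ wᵢ·(p₁ᵢ/p₀ᵢ) = 38.1250 + 46.3500 + 13.0667 + 28.8000 = 126.3417

126.34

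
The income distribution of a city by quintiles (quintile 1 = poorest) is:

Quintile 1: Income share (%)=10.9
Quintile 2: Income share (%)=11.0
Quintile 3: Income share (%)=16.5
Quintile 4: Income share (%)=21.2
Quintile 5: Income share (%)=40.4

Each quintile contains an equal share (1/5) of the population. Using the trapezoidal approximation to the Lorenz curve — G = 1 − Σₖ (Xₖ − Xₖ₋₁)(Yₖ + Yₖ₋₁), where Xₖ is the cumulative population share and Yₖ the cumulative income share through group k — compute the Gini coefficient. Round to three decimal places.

0.277

Cumulative income shares Yₖ: 0.1090, 0.2190, 0.3840, 0.5960, 1.0000
Σ (Xₖ−Xₖ₋₁)(Yₖ+Yₖ₋₁) = (1/5)(0.1090+0.0000) + (1/5)(0.2190+0.1090) + (1/5)(0.3840+0.2190) + (1/5)(0.5960+0.3840) + (1/5)(1.0000+0.5960)
  = 0.0218 + 0.0656 + 0.1206 + 0.1960 + 0.3192 = 0.7232
G = 1 − 0.7232 = 0.2768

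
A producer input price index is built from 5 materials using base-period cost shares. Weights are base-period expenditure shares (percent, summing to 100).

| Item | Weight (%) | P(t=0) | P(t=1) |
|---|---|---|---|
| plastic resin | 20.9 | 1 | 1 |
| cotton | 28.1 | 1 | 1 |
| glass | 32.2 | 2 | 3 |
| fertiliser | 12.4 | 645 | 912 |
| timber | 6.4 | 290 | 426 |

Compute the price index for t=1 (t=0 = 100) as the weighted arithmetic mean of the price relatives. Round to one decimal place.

plastic resin: 20.9 × (1/1) = 20.9 × 1.000000 = 20.9000
cotton: 28.1 × (1/1) = 28.1 × 1.000000 = 28.1000
glass: 32.2 × (3/2) = 32.2 × 1.500000 = 48.3000
fertiliser: 12.4 × (912/645) = 12.4 × 1.413953 = 17.5330
timber: 6.4 × (426/290) = 6.4 × 1.468966 = 9.4014
Index = Σ wᵢ·(p₁ᵢ/p₀ᵢ) = 20.9000 + 28.1000 + 48.3000 + 17.5330 + 9.4014 = 124.2344

124.2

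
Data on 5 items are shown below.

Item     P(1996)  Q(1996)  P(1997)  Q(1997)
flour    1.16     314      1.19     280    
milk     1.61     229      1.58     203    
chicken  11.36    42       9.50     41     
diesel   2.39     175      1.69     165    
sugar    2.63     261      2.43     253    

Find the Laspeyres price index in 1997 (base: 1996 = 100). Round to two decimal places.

Laspeyres price index uses base-period quantities as weights.
ΣP(1997)·Q(1996) = 1.19×314 + 1.58×229 + 9.50×42 + 1.69×175 + 2.43×261 = 373.66 + 361.82 + 399 + 295.75 + 634.23 = 2064.46
ΣP(1996)·Q(1996) = 1.16×314 + 1.61×229 + 11.36×42 + 2.39×175 + 2.63×261 = 364.24 + 368.69 + 477.12 + 418.25 + 686.43 = 2314.73
Index = 2064.46 / 2314.73 × 100 = 89.1879

89.19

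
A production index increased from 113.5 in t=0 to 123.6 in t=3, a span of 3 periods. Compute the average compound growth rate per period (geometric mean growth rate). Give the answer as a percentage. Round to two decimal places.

Growth factor = (123.6/113.5)^(1/3) = (1.088987)^(1/3) = 1.028823
Growth rate = 1.028823 − 1 = 0.028823 = 2.8823%

2.88%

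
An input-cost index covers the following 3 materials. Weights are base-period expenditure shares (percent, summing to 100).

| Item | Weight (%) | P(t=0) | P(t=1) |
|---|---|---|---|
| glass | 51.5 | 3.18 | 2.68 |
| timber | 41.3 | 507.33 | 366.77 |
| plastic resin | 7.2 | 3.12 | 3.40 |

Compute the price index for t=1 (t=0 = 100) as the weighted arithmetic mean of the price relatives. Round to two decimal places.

glass: 51.5 × (2.68/3.18) = 51.5 × 0.842767 = 43.4025
timber: 41.3 × (366.77/507.33) = 41.3 × 0.722942 = 29.8575
plastic resin: 7.2 × (3.40/3.12) = 7.2 × 1.089744 = 7.8462
Index = Σ wᵢ·(p₁ᵢ/p₀ᵢ) = 43.4025 + 29.8575 + 7.8462 = 81.1062

81.11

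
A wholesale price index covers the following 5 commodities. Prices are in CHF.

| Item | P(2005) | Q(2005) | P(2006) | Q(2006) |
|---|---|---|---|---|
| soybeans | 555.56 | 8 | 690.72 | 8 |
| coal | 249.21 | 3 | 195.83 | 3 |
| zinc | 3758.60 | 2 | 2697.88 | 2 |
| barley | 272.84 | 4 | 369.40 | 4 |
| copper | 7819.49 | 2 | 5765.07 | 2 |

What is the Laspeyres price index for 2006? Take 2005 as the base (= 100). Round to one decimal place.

83.3

Laspeyres price index uses base-period quantities as weights.
ΣP(2006)·Q(2005) = 690.72×8 + 195.83×3 + 2697.88×2 + 369.40×4 + 5765.07×2 = 5525.76 + 587.49 + 5395.76 + 1477.6 + 11530.14 = 24516.75
ΣP(2005)·Q(2005) = 555.56×8 + 249.21×3 + 3758.60×2 + 272.84×4 + 7819.49×2 = 4444.48 + 747.63 + 7517.2 + 1091.36 + 15638.98 = 29439.65
Index = 24516.75 / 29439.65 × 100 = 83.2780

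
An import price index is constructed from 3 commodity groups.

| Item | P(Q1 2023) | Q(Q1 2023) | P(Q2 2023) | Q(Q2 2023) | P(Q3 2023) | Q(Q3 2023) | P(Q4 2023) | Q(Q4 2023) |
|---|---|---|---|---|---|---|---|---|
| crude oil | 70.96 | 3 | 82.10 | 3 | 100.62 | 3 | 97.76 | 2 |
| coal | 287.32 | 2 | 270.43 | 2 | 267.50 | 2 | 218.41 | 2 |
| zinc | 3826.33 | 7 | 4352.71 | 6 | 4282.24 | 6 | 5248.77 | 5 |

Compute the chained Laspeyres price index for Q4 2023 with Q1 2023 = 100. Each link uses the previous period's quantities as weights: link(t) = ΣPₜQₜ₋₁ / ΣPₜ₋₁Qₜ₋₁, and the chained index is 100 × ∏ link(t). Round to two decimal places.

Link Q1 2023→Q2 2023:
ΣP(Q2 2023)Q(Q1 2023) = 82.10×3 + 270.43×2 + 4352.71×7 = 246.3 + 540.86 + 30468.97 = 31256.13
ΣP(Q1 2023)Q(Q1 2023) = 70.96×3 + 287.32×2 + 3826.33×7 = 212.88 + 574.64 + 26784.31 = 27571.83
link = 31256.13/27571.83 = 1.133626
Link Q2 2023→Q3 2023:
ΣP(Q3 2023)Q(Q2 2023) = 100.62×3 + 267.50×2 + 4282.24×6 = 301.86 + 535 + 25693.44 = 26530.3
ΣP(Q2 2023)Q(Q2 2023) = 82.10×3 + 270.43×2 + 4352.71×6 = 246.3 + 540.86 + 26116.26 = 26903.42
link = 26530.3/26903.42 = 0.986131
Link Q3 2023→Q4 2023:
ΣP(Q4 2023)Q(Q3 2023) = 97.76×3 + 218.41×2 + 5248.77×6 = 293.28 + 436.82 + 31492.62 = 32222.72
ΣP(Q3 2023)Q(Q3 2023) = 100.62×3 + 267.50×2 + 4282.24×6 = 301.86 + 535 + 25693.44 = 26530.3
link = 32222.72/26530.3 = 1.214563
Chained index = 100 × 1.133626 × 0.986131 × 1.214563 = 135.7764

135.78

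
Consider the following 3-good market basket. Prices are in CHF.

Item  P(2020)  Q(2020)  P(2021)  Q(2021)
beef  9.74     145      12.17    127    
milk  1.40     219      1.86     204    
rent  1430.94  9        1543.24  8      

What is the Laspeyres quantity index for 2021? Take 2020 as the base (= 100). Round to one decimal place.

Laspeyres quantity index uses base-period prices as weights.
ΣP(2020)·Q(2021) = 9.74×127 + 1.40×204 + 1430.94×8 = 1236.98 + 285.6 + 11447.52 = 12970.1
ΣP(2020)·Q(2020) = 9.74×145 + 1.40×219 + 1430.94×9 = 1412.3 + 306.6 + 12878.46 = 14597.36
Index = 12970.1 / 14597.36 × 100 = 88.8524

88.9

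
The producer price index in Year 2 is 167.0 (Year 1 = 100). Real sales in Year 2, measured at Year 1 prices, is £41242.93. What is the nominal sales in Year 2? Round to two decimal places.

68875.69

Nominal = Real × (Index/100) = 41242.93 × (167.0/100)
        = 41242.93 × 1.670 = 68875.6931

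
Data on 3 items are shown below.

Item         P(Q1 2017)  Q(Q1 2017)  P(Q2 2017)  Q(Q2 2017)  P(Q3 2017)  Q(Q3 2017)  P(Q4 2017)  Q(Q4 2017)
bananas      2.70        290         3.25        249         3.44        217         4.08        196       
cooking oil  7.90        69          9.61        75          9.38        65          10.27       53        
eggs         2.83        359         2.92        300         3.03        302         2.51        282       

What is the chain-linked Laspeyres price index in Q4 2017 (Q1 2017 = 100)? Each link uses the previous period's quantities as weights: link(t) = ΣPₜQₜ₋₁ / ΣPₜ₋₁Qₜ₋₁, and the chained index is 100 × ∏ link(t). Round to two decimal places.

Link Q1 2017→Q2 2017:
ΣP(Q2 2017)Q(Q1 2017) = 3.25×290 + 9.61×69 + 2.92×359 = 942.5 + 663.09 + 1048.28 = 2653.87
ΣP(Q1 2017)Q(Q1 2017) = 2.70×290 + 7.90×69 + 2.83×359 = 783 + 545.1 + 1015.97 = 2344.07
link = 2653.87/2344.07 = 1.132163
Link Q2 2017→Q3 2017:
ΣP(Q3 2017)Q(Q2 2017) = 3.44×249 + 9.38×75 + 3.03×300 = 856.56 + 703.5 + 909 = 2469.06
ΣP(Q2 2017)Q(Q2 2017) = 3.25×249 + 9.61×75 + 2.92×300 = 809.25 + 720.75 + 876 = 2406
link = 2469.06/2406 = 1.026209
Link Q3 2017→Q4 2017:
ΣP(Q4 2017)Q(Q3 2017) = 4.08×217 + 10.27×65 + 2.51×302 = 885.36 + 667.55 + 758.02 = 2310.93
ΣP(Q3 2017)Q(Q3 2017) = 3.44×217 + 9.38×65 + 3.03×302 = 746.48 + 609.7 + 915.06 = 2271.24
link = 2310.93/2271.24 = 1.017475
Chained index = 100 × 1.132163 × 1.026209 × 1.017475 = 118.2140

118.21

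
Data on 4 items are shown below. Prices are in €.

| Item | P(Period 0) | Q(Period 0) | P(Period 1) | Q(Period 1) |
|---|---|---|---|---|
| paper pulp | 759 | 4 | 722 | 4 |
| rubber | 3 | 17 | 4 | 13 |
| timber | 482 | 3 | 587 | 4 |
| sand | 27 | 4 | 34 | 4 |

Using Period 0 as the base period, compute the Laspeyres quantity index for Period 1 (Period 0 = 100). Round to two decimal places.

110.13

Laspeyres quantity index uses base-period prices as weights.
ΣP(Period 0)·Q(Period 1) = 759×4 + 3×13 + 482×4 + 27×4 = 3036 + 39 + 1928 + 108 = 5111
ΣP(Period 0)·Q(Period 0) = 759×4 + 3×17 + 482×3 + 27×4 = 3036 + 51 + 1446 + 108 = 4641
Index = 5111 / 4641 × 100 = 110.1271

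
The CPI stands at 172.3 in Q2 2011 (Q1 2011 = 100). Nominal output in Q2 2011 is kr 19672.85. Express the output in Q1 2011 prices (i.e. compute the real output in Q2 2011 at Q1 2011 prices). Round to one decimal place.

Real = Nominal ÷ (Index/100) = 19672.85 ÷ (172.3/100)
     = 19672.85 ÷ 1.723 = 11417.7887

11417.8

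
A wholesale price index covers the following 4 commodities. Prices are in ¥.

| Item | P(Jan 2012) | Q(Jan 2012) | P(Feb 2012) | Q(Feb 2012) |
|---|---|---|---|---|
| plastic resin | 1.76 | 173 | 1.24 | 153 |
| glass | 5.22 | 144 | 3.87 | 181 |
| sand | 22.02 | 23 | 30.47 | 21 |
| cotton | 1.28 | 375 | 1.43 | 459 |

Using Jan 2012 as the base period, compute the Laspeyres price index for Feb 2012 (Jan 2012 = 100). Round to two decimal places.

Laspeyres price index uses base-period quantities as weights.
ΣP(Feb 2012)·Q(Jan 2012) = 1.24×173 + 3.87×144 + 30.47×23 + 1.43×375 = 214.52 + 557.28 + 700.81 + 536.25 = 2008.86
ΣP(Jan 2012)·Q(Jan 2012) = 1.76×173 + 5.22×144 + 22.02×23 + 1.28×375 = 304.48 + 751.68 + 506.46 + 480 = 2042.62
Index = 2008.86 / 2042.62 × 100 = 98.3472

98.35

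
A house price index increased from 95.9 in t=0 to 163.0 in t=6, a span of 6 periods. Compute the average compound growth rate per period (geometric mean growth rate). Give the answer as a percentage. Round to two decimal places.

Growth factor = (163.0/95.9)^(1/6) = (1.699687)^(1/6) = 1.092433
Growth rate = 1.092433 − 1 = 0.092433 = 9.2433%

9.24%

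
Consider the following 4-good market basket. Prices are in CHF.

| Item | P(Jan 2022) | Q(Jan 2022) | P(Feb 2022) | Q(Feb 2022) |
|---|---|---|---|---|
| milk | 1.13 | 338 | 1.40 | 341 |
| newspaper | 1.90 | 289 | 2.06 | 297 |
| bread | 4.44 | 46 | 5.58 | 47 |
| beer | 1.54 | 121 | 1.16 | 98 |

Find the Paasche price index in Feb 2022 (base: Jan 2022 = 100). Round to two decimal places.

111.91

Paasche price index uses current-period quantities as weights.
ΣP(Feb 2022)·Q(Feb 2022) = 1.40×341 + 2.06×297 + 5.58×47 + 1.16×98 = 477.4 + 611.82 + 262.26 + 113.68 = 1465.16
ΣP(Jan 2022)·Q(Feb 2022) = 1.13×341 + 1.90×297 + 4.44×47 + 1.54×98 = 385.33 + 564.3 + 208.68 + 150.92 = 1309.23
Index = 1465.16 / 1309.23 × 100 = 111.9101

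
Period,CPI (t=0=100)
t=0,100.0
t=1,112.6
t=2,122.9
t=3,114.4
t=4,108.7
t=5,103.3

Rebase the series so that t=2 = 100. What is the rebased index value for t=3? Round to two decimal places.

Rebased(t=3) = 114.4 / 122.9 × 100 = 93.0838

93.08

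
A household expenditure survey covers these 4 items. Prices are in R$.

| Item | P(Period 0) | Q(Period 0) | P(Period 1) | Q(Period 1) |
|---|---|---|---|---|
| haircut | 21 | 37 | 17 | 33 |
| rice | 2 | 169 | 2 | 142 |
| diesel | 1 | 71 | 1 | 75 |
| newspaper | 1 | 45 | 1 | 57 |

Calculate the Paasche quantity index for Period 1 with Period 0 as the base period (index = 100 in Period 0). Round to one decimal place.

Paasche quantity index uses current-period prices as weights.
ΣP(Period 1)·Q(Period 1) = 17×33 + 2×142 + 1×75 + 1×57 = 561 + 284 + 75 + 57 = 977
ΣP(Period 1)·Q(Period 0) = 17×37 + 2×169 + 1×71 + 1×45 = 629 + 338 + 71 + 45 = 1083
Index = 977 / 1083 × 100 = 90.2124

90.2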